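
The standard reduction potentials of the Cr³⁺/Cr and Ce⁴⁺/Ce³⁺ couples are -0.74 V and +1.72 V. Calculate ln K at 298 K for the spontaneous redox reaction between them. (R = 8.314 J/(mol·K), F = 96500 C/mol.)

ln K = 287.4

E°_cell = +1.72 − (-0.74) = 2.46 V, with n = 3 electrons transferred.
At equilibrium E = 0, so the Nernst equation gives ln K = nFE°/RT = (3)(96500)(2.46)/((8.314)(298)) = 287.45.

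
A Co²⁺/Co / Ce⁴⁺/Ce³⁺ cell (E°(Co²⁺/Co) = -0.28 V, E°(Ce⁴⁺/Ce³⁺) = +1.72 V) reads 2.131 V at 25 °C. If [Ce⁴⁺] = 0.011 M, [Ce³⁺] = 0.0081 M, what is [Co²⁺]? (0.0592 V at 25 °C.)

From the Nernst equation, log Q = n(E° − E)/0.0592 = 2(2.00 − 2.131)/0.0592 = -4.426, so Q = 3.75 × 10^-5.
With Q = [Co²⁺]·[Ce³⁺]^2/[Ce⁴⁺]^2 and the known concentrations, [Co²⁺] in the numerator gives [Co²⁺] = 6.9 × 10^-5 M.

6.9 × 10^-5 M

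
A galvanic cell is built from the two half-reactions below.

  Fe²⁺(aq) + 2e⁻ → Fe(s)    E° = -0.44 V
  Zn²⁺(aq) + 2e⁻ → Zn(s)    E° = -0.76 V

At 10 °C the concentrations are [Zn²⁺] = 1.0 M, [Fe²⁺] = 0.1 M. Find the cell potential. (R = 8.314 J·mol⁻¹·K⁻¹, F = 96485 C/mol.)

The Fe²⁺/Fe couple has the higher reduction potential and acts as the cathode, so E°_cell = -0.44 − (-0.76) = 0.32 V.
Balancing electrons gives n = 2; the reaction quotient is Q = [Zn²⁺]/[Fe²⁺] = 10.0.
E = E° − (RT/nF) ln Q = 0.32 − (8.314×283)/(2×96485) × (2.303) = 0.320 − 0.028 = 0.292 V.

0.292 V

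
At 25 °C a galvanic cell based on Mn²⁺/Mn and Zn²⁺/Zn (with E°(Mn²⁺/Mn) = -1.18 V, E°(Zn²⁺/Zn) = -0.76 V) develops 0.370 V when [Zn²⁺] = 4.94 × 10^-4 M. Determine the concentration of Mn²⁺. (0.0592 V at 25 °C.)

From the Nernst equation, log Q = n(E° − E)/0.0592 = 2(0.42 − 0.370)/0.0592 = 1.689, so Q = 48.9.
With Q = [Mn²⁺]/[Zn²⁺] and the known concentrations, [Mn²⁺] in the numerator gives [Mn²⁺] = 0.024 M.

0.024 M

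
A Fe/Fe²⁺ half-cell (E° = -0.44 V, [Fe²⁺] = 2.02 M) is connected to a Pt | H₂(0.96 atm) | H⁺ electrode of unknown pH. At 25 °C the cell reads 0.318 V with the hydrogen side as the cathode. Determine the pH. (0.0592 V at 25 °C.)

pH = 1.92

E°_cell = 0.44 V and n = 2.
log Q = n(E° − E)/0.0592 = 2×(0.44 − 0.318)/0.0592 = 4.122.
With Q = [Fe²⁺]·P(H₂) / [H⁺]^2, solving for [H⁺] gives log[H⁺] = -1.917, so pH = 1.92.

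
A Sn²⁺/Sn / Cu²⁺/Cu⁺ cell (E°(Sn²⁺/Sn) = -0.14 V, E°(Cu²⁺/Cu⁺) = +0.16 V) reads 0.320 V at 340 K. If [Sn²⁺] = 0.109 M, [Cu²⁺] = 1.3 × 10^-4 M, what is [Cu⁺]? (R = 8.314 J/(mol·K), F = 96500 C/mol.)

2 × 10^-4 M

From the Nernst equation, ln Q = nF(E° − E)/RT = 2×96500×(0.30 − 0.320)/(8.314×340) = -1.366, so Q = 0.255.
With Q = [Sn²⁺]·[Cu⁺]^2/[Cu²⁺]^2 and the known concentrations, [Cu⁺]^2 in the numerator gives [Cu⁺] = 2 × 10^-4 M.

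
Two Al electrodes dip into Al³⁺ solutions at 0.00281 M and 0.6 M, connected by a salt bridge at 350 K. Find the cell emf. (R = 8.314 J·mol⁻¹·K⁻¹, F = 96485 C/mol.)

Both half-cells are Al³⁺/Al, so E°_cell = 0. The concentrated side is the cathode; the cell reaction moves Al³⁺ from high to low concentration with n = 3.
Q = [Al³⁺]_dilute/[Al³⁺]_conc = 0.00281/0.6 = 0.00468.
E = 0 − (RT/nF) ln Q = −((8.314×350)/(3×96485))(-5.364) = 0.0539 V.

0.054 V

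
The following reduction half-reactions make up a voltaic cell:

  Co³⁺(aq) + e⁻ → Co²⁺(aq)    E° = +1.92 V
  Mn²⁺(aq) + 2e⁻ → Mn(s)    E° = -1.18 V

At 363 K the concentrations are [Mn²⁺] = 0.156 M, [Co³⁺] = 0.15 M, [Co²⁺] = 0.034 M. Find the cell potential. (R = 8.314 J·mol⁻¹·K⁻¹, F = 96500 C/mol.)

3.18 V

The Co³⁺/Co²⁺ couple has the higher reduction potential and acts as the cathode, so E°_cell = +1.92 − (-1.18) = 3.10 V.
Balancing electrons gives n = 2; the reaction quotient is Q = [Mn²⁺]·[Co²⁺]^2/[Co³⁺]^2 = 0.00801.
E = E° − (RT/nF) ln Q = 3.10 − (8.314×363)/(2×96500) × (-4.826) = 3.100 + 0.075 = 3.175 V.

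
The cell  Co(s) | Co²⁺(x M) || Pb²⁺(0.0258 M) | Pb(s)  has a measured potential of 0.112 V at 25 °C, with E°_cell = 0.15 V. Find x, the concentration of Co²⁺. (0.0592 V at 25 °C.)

From the Nernst equation, log Q = n(E° − E)/0.0592 = 2(0.15 − 0.112)/0.0592 = 1.284, so Q = 19.2.
With Q = [Co²⁺]/[Pb²⁺] and the known concentrations, [Co²⁺] in the numerator gives [Co²⁺] = 0.5 M.

0.5 M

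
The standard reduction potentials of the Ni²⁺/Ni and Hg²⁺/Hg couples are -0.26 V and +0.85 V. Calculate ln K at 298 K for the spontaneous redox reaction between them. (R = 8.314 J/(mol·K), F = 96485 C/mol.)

ln K = 86.5

E°_cell = +0.85 − (-0.26) = 1.11 V, with n = 2 electrons transferred.
At equilibrium E = 0, so the Nernst equation gives ln K = nFE°/RT = (2)(96485)(1.11)/((8.314)(298)) = 86.45.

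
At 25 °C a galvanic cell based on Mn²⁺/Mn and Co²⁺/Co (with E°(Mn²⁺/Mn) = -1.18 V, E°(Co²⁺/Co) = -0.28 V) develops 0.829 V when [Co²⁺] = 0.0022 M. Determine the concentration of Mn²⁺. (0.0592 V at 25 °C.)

From the Nernst equation, log Q = n(E° − E)/0.0592 = 2(0.90 − 0.829)/0.0592 = 2.399, so Q = 250.
With Q = [Mn²⁺]/[Co²⁺] and the known concentrations, [Mn²⁺] in the numerator gives [Mn²⁺] = 0.55 M.

0.55 M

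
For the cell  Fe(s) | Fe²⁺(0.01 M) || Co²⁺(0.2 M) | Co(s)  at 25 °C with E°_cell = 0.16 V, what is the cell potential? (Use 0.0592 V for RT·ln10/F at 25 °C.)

Balancing electrons gives n = 2; the reaction quotient is Q = [Fe²⁺]/[Co²⁺] = 0.0500.
At 25 °C, E = E° − (0.0592/n) log Q = 0.16 − (0.0592/2)(-1.301) = 0.160 + 0.039 = 0.199 V.

0.199 V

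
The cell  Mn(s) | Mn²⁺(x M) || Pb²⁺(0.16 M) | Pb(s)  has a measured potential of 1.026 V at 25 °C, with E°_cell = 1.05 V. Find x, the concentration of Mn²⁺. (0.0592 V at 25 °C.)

1.0 M

From the Nernst equation, log Q = n(E° − E)/0.0592 = 2(1.05 − 1.026)/0.0592 = 0.811, so Q = 6.47.
With Q = [Mn²⁺]/[Pb²⁺] and the known concentrations, [Mn²⁺] in the numerator gives [Mn²⁺] = 1.0 M.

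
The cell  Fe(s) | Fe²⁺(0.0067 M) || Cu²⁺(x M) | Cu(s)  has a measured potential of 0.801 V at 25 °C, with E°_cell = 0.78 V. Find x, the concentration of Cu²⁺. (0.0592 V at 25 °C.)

0.034 M

From the Nernst equation, log Q = n(E° − E)/0.0592 = 2(0.78 − 0.801)/0.0592 = -0.709, so Q = 0.195.
With Q = [Fe²⁺]/[Cu²⁺] and the known concentrations, [Cu²⁺] in the denominator gives [Cu²⁺] = 0.034 M.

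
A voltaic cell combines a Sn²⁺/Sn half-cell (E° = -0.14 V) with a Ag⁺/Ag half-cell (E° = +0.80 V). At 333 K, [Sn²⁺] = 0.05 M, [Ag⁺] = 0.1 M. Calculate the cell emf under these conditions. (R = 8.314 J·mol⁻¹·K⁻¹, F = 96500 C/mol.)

The Ag⁺/Ag couple has the higher reduction potential and acts as the cathode, so E°_cell = +0.80 − (-0.14) = 0.94 V.
Balancing electrons gives n = 2; the reaction quotient is Q = [Sn²⁺]/[Ag⁺]^2 = 5.00.
E = E° − (RT/nF) ln Q = 0.94 − (8.314×333)/(2×96500) × (1.609) = 0.940 − 0.023 = 0.917 V.

0.917 V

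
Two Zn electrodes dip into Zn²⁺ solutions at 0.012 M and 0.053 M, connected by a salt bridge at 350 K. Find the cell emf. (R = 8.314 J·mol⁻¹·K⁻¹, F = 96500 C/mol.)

0.022 V

Both half-cells are Zn²⁺/Zn, so E°_cell = 0. The concentrated side is the cathode; the cell reaction moves Zn²⁺ from high to low concentration with n = 2.
Q = [Zn²⁺]_dilute/[Zn²⁺]_conc = 0.012/0.053 = 0.226.
E = 0 − (RT/nF) ln Q = −((8.314×350)/(2×96500))(-1.485) = 0.0224 V.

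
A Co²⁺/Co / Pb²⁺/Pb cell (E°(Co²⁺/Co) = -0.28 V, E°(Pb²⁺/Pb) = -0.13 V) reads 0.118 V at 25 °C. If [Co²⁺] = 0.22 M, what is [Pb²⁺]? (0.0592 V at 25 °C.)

From the Nernst equation, log Q = n(E° − E)/0.0592 = 2(0.15 − 0.118)/0.0592 = 1.081, so Q = 12.1.
With Q = [Co²⁺]/[Pb²⁺] and the known concentrations, [Pb²⁺] in the denominator gives [Pb²⁺] = 0.018 M.

0.018 M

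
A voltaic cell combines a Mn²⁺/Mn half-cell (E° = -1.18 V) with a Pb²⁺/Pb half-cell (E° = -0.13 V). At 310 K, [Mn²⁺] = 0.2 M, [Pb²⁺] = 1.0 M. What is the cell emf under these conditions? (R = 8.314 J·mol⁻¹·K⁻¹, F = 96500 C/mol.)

1.07 V

The Pb²⁺/Pb couple has the higher reduction potential and acts as the cathode, so E°_cell = -0.13 − (-1.18) = 1.05 V.
Balancing electrons gives n = 2; the reaction quotient is Q = [Mn²⁺]/[Pb²⁺] = 0.200.
E = E° − (RT/nF) ln Q = 1.05 − (8.314×310)/(2×96500) × (-1.609) = 1.050 + 0.021 = 1.071 V.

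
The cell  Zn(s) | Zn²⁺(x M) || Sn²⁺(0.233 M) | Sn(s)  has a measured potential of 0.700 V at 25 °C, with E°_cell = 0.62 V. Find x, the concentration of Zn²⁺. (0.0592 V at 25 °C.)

4.6 × 10^-4 M

From the Nernst equation, log Q = n(E° − E)/0.0592 = 2(0.62 − 0.700)/0.0592 = -2.703, so Q = 0.00198.
With Q = [Zn²⁺]/[Sn²⁺] and the known concentrations, [Zn²⁺] in the numerator gives [Zn²⁺] = 4.6 × 10^-4 M.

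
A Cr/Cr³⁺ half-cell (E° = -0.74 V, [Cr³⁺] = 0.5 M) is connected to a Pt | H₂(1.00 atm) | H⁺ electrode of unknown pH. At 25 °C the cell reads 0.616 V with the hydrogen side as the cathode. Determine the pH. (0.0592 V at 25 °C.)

pH = 2.19

E°_cell = 0.74 V and n = 6.
log Q = n(E° − E)/0.0592 = 6×(0.74 − 0.616)/0.0592 = 12.568.
With Q = [Cr³⁺]^2·P(H₂)^3 / [H⁺]^6, solving for [H⁺] gives log[H⁺] = -2.195, so pH = 2.19.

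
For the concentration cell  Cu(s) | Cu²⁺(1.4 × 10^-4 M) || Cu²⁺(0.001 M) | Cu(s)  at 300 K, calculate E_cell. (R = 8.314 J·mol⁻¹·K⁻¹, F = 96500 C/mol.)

Both half-cells are Cu²⁺/Cu, so E°_cell = 0. The concentrated side is the cathode; the cell reaction moves Cu²⁺ from high to low concentration with n = 2.
Q = [Cu²⁺]_dilute/[Cu²⁺]_conc = 1.4 × 10^-4/0.001 = 0.140.
E = 0 − (RT/nF) ln Q = −((8.314×300)/(2×96500))(-1.966) = 0.0254 V.

0.025 V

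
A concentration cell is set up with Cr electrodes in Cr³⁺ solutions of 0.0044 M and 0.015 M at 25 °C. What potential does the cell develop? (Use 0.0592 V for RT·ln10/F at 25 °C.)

0.011 V

Both half-cells are Cr³⁺/Cr, so E°_cell = 0. The concentrated side is the cathode; the cell reaction moves Cr³⁺ from high to low concentration with n = 3.
Q = [Cr³⁺]_dilute/[Cr³⁺]_conc = 0.0044/0.015 = 0.293.
E = 0 − (0.0592/3) log Q = −(0.0592/3)(-0.533) = 0.0105 V.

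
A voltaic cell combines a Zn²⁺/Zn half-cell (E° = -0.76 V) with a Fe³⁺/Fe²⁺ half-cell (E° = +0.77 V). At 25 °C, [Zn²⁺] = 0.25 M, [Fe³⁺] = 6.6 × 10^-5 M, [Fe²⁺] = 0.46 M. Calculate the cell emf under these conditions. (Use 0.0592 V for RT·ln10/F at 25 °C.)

The Fe³⁺/Fe²⁺ couple has the higher reduction potential and acts as the cathode, so E°_cell = +0.77 − (-0.76) = 1.53 V.
Balancing electrons gives n = 2; the reaction quotient is Q = [Zn²⁺]·[Fe²⁺]^2/[Fe³⁺]^2 = 1.21 × 10^7.
At 25 °C, E = E° − (0.0592/n) log Q = 1.53 − (0.0592/2)(7.084) = 1.530 − 0.210 = 1.320 V.

1.32 V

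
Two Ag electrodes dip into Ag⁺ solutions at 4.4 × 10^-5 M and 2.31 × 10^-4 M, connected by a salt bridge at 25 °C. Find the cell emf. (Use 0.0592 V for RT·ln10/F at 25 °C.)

0.043 V

Both half-cells are Ag⁺/Ag, so E°_cell = 0. The concentrated side is the cathode; the cell reaction moves Ag⁺ from high to low concentration with n = 1.
Q = [Ag⁺]_dilute/[Ag⁺]_conc = 4.4 × 10^-5/2.31 × 10^-4 = 0.190.
E = 0 − (0.0592/1) log Q = −(0.0592/1)(-0.720) = 0.0426 V.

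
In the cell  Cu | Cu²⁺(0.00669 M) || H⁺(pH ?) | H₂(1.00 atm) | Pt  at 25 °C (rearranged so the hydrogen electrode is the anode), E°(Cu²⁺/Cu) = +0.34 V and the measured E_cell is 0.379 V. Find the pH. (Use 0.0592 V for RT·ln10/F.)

E°_cell = 0.34 V and n = 2.
log Q = n(E° − E)/0.0592 = 2×(0.34 − 0.379)/0.0592 = -1.318.
With Q = [H⁺]^2 / ([Cu²⁺]·P(H₂)), solving for [H⁺] gives log[H⁺] = -1.746, so pH = 1.75.

pH = 1.75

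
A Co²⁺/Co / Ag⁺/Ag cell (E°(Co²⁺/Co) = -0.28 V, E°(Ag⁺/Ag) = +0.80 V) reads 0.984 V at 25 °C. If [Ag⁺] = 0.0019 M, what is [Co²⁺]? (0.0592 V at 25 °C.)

From the Nernst equation, log Q = n(E° − E)/0.0592 = 2(1.08 − 0.984)/0.0592 = 3.243, so Q = 1750.
With Q = [Co²⁺]/[Ag⁺]^2 and the known concentrations, [Co²⁺] in the numerator gives [Co²⁺] = 0.0063 M.

0.0063 M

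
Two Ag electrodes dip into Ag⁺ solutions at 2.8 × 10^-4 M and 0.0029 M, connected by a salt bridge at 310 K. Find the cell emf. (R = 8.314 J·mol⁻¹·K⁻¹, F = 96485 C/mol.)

0.062 V

Both half-cells are Ag⁺/Ag, so E°_cell = 0. The concentrated side is the cathode; the cell reaction moves Ag⁺ from high to low concentration with n = 1.
Q = [Ag⁺]_dilute/[Ag⁺]_conc = 2.8 × 10^-4/0.0029 = 0.0966.
E = 0 − (RT/nF) ln Q = −((8.314×310)/(1×96485))(-2.338) = 0.0625 V.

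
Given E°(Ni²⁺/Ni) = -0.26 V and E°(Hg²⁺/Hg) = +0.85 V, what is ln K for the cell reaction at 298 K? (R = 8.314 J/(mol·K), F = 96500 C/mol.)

ln K = 86.5

E°_cell = +0.85 − (-0.26) = 1.11 V, with n = 2 electrons transferred.
At equilibrium E = 0, so the Nernst equation gives ln K = nFE°/RT = (2)(96500)(1.11)/((8.314)(298)) = 86.47.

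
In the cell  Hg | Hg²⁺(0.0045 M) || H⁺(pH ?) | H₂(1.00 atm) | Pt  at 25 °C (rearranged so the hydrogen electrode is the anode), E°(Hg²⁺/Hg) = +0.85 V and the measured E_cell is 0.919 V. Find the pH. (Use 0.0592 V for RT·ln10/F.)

pH = 2.34

E°_cell = 0.85 V and n = 2.
log Q = n(E° − E)/0.0592 = 2×(0.85 − 0.919)/0.0592 = -2.331.
With Q = [H⁺]^2 / ([Hg²⁺]·P(H₂)), solving for [H⁺] gives log[H⁺] = -2.339, so pH = 2.34.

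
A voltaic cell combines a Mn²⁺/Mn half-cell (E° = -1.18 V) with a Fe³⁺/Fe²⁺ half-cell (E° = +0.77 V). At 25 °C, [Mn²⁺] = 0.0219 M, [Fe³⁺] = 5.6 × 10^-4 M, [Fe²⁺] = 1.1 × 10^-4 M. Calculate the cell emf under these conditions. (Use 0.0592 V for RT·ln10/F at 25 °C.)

2.04 V

The Fe³⁺/Fe²⁺ couple has the higher reduction potential and acts as the cathode, so E°_cell = +0.77 − (-1.18) = 1.95 V.
Balancing electrons gives n = 2; the reaction quotient is Q = [Mn²⁺]·[Fe²⁺]^2/[Fe³⁺]^2 = 8.45 × 10^-4.
At 25 °C, E = E° − (0.0592/n) log Q = 1.95 − (0.0592/2)(-3.073) = 1.950 + 0.091 = 2.041 V.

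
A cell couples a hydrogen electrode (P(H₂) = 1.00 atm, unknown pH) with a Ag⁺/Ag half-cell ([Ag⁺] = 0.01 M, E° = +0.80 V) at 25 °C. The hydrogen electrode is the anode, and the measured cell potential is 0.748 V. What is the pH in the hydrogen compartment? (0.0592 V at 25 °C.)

E°_cell = 0.80 V and n = 2.
log Q = n(E° − E)/0.0592 = 2×(0.80 − 0.748)/0.0592 = 1.757.
With Q = [H⁺]^2 / ([Ag⁺]^2·P(H₂)), solving for [H⁺] gives log[H⁺] = -1.122, so pH = 1.12.

pH = 1.12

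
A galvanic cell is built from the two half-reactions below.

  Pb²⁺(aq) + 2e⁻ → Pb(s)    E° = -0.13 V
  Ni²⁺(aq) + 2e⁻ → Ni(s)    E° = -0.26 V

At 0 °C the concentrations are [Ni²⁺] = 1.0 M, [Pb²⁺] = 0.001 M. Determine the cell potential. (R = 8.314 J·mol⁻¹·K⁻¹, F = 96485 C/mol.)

The Pb²⁺/Pb couple has the higher reduction potential and acts as the cathode, so E°_cell = -0.13 − (-0.26) = 0.13 V.
Balancing electrons gives n = 2; the reaction quotient is Q = [Ni²⁺]/[Pb²⁺] = 1000.
E = E° − (RT/nF) ln Q = 0.13 − (8.314×273)/(2×96485) × (6.908) = 0.130 − 0.081 = 0.049 V.

0.049 V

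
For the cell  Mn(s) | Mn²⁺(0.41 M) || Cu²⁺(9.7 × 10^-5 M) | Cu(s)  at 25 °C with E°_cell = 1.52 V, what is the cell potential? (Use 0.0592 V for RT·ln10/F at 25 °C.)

Balancing electrons gives n = 2; the reaction quotient is Q = [Mn²⁺]/[Cu²⁺] = 4230.
At 25 °C, E = E° − (0.0592/n) log Q = 1.52 − (0.0592/2)(3.626) = 1.520 − 0.107 = 1.413 V.

1.41 V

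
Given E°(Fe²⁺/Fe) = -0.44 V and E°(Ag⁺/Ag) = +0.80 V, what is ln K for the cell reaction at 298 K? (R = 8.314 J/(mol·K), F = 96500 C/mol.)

E°_cell = +0.80 − (-0.44) = 1.24 V, with n = 2 electrons transferred.
At equilibrium E = 0, so the Nernst equation gives ln K = nFE°/RT = (2)(96500)(1.24)/((8.314)(298)) = 96.59.

ln K = 96.6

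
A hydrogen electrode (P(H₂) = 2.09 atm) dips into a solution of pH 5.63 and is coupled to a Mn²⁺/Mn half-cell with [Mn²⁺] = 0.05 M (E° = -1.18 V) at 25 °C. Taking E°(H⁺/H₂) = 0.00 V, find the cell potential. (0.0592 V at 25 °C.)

The hydrogen couple is the cathode, so E°_cell = 1.18 V; n = 2.
[H⁺] = 10^(−5.63) = 2.3 × 10^-6 M, and Q = [Mn²⁺]·P(H₂) / [H⁺]^2 = 1.9 × 10^10.
E = E° − (0.0592/2) log Q = 1.18 − (0.0592/2)(10.279) = 0.876 V.

0.88 V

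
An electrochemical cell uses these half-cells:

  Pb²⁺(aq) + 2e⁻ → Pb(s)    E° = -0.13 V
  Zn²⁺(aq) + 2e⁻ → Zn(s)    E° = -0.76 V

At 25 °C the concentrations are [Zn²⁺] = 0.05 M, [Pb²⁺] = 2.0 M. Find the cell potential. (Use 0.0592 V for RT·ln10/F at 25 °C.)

The Pb²⁺/Pb couple has the higher reduction potential and acts as the cathode, so E°_cell = -0.13 − (-0.76) = 0.63 V.
Balancing electrons gives n = 2; the reaction quotient is Q = [Zn²⁺]/[Pb²⁺] = 0.0250.
At 25 °C, E = E° − (0.0592/n) log Q = 0.63 − (0.0592/2)(-1.602) = 0.630 + 0.047 = 0.677 V.

0.677 V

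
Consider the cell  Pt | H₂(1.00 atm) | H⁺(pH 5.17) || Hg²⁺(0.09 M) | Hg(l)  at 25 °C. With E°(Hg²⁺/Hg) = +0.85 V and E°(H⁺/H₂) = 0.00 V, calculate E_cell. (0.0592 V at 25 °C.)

The Hg²⁺/Hg couple is the cathode, so E°_cell = 0.85 V; n = 2.
[H⁺] = 10^(−5.17) = 6.8 × 10^-6 M, and Q = [H⁺]^2 / ([Hg²⁺]·P(H₂)) = 5.08 × 10^-10.
E = E° − (0.0592/2) log Q = 0.85 − (0.0592/2)(-9.294) = 1.125 V.

1.13 V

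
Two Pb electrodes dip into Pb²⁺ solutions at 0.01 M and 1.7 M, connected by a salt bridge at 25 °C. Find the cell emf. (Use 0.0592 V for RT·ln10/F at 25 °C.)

Both half-cells are Pb²⁺/Pb, so E°_cell = 0. The concentrated side is the cathode; the cell reaction moves Pb²⁺ from high to low concentration with n = 2.
Q = [Pb²⁺]_dilute/[Pb²⁺]_conc = 0.01/1.7 = 0.00588.
E = 0 − (0.0592/2) log Q = −(0.0592/2)(-2.230) = 0.0660 V.

0.066 V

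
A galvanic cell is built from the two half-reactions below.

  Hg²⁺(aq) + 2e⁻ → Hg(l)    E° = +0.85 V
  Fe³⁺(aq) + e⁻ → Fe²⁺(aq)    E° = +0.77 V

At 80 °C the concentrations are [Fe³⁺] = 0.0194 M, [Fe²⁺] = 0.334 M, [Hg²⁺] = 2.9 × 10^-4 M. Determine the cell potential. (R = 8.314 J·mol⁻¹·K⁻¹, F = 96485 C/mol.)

0.043 V

The Hg²⁺/Hg couple has the higher reduction potential and acts as the cathode, so E°_cell = +0.85 − (+0.77) = 0.08 V.
Balancing electrons gives n = 2; the reaction quotient is Q = [Fe³⁺]^2/([Fe²⁺]^2·[Hg²⁺]) = 11.6.
E = E° − (RT/nF) ln Q = 0.08 − (8.314×353)/(2×96485) × (2.454) = 0.080 − 0.037 = 0.043 V.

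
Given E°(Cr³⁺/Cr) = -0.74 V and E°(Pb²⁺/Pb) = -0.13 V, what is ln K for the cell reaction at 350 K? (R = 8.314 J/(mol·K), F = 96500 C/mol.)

E°_cell = -0.13 − (-0.74) = 0.61 V, with n = 6 electrons transferred.
At equilibrium E = 0, so the Nernst equation gives ln K = nFE°/RT = (6)(96500)(0.61)/((8.314)(350)) = 121.38.

ln K = 121.4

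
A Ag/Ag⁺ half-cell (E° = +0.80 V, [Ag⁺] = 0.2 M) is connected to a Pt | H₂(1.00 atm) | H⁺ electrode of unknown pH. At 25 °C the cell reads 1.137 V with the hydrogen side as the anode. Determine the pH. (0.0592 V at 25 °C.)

E°_cell = 0.80 V and n = 2.
log Q = n(E° − E)/0.0592 = 2×(0.80 − 1.137)/0.0592 = -11.385.
With Q = [H⁺]^2 / ([Ag⁺]^2·P(H₂)), solving for [H⁺] gives log[H⁺] = -6.392, so pH = 6.39.

pH = 6.39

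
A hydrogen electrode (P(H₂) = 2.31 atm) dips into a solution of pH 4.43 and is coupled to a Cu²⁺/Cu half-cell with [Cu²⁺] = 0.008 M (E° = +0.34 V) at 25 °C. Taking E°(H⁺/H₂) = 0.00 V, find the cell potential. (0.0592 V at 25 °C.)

0.55 V

The Cu²⁺/Cu couple is the cathode, so E°_cell = 0.34 V; n = 2.
[H⁺] = 10^(−4.43) = 3.7 × 10^-5 M, and Q = [H⁺]^2 / ([Cu²⁺]·P(H₂)) = 7.47 × 10^-8.
E = E° − (0.0592/2) log Q = 0.34 − (0.0592/2)(-7.127) = 0.551 V.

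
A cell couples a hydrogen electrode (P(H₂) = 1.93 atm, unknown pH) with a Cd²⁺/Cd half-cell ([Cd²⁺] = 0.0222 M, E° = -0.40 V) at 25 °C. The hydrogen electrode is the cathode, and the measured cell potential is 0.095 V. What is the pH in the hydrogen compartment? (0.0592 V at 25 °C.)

E°_cell = 0.40 V and n = 2.
log Q = n(E° − E)/0.0592 = 2×(0.40 − 0.095)/0.0592 = 10.304.
With Q = [Cd²⁺]·P(H₂) / [H⁺]^2, solving for [H⁺] gives log[H⁺] = -5.836, so pH = 5.84.

pH = 5.84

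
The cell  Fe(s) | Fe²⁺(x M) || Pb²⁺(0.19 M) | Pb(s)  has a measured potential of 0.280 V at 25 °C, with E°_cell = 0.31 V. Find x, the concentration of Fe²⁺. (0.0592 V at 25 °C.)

From the Nernst equation, log Q = n(E° − E)/0.0592 = 2(0.31 − 0.280)/0.0592 = 1.014, so Q = 10.3.
With Q = [Fe²⁺]/[Pb²⁺] and the known concentrations, [Fe²⁺] in the numerator gives [Fe²⁺] = 2.0 M.

2.0 M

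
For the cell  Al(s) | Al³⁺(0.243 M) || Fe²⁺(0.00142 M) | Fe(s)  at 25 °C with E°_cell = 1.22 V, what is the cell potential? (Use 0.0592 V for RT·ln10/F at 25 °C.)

Balancing electrons gives n = 6; the reaction quotient is Q = [Al³⁺]^2/[Fe²⁺]^3 = 2.06 × 10^7.
At 25 °C, E = E° − (0.0592/n) log Q = 1.22 − (0.0592/6)(7.314) = 1.220 − 0.072 = 1.148 V.

1.15 V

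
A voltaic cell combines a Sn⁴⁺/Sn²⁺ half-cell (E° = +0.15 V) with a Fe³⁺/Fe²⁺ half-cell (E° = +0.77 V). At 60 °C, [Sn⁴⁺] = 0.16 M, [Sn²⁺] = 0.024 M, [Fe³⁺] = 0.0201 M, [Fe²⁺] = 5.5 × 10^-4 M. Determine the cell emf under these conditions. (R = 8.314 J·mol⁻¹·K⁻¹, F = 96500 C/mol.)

The Fe³⁺/Fe²⁺ couple has the higher reduction potential and acts as the cathode, so E°_cell = +0.77 − (+0.15) = 0.62 V.
Balancing electrons gives n = 2; the reaction quotient is Q = [Sn⁴⁺]·[Fe²⁺]^2/([Sn²⁺]·[Fe³⁺]^2) = 0.00499.
E = E° − (RT/nF) ln Q = 0.62 − (8.314×333)/(2×96500) × (-5.300) = 0.620 + 0.076 = 0.696 V.

0.696 V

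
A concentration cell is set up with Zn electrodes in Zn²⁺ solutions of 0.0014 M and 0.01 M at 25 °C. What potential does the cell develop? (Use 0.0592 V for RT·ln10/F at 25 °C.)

0.025 V

Both half-cells are Zn²⁺/Zn, so E°_cell = 0. The concentrated side is the cathode; the cell reaction moves Zn²⁺ from high to low concentration with n = 2.
Q = [Zn²⁺]_dilute/[Zn²⁺]_conc = 0.0014/0.01 = 0.140.
E = 0 − (0.0592/2) log Q = −(0.0592/2)(-0.854) = 0.0253 V.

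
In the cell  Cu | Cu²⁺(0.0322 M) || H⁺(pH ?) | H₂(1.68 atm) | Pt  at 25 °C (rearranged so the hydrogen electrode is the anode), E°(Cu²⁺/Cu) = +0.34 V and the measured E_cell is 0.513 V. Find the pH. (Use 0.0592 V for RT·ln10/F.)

pH = 3.56

E°_cell = 0.34 V and n = 2.
log Q = n(E° − E)/0.0592 = 2×(0.34 − 0.513)/0.0592 = -5.845.
With Q = [H⁺]^2 / ([Cu²⁺]·P(H₂)), solving for [H⁺] gives log[H⁺] = -3.556, so pH = 3.56.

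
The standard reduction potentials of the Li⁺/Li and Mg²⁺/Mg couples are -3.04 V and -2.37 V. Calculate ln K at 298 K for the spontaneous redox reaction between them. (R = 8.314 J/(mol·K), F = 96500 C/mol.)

ln K = 52.2

E°_cell = -2.37 − (-3.04) = 0.67 V, with n = 2 electrons transferred.
At equilibrium E = 0, so the Nernst equation gives ln K = nFE°/RT = (2)(96500)(0.67)/((8.314)(298)) = 52.19.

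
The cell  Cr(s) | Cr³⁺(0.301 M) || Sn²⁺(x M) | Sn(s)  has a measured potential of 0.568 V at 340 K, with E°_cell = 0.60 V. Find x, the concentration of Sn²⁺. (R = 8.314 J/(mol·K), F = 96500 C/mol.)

From the Nernst equation, ln Q = nF(E° − E)/RT = 6×96500×(0.60 − 0.568)/(8.314×340) = 6.555, so Q = 702.
With Q = [Cr³⁺]^2/[Sn²⁺]^3 and the known concentrations, [Sn²⁺]^3 in the denominator gives [Sn²⁺] = 0.051 M.

0.051 M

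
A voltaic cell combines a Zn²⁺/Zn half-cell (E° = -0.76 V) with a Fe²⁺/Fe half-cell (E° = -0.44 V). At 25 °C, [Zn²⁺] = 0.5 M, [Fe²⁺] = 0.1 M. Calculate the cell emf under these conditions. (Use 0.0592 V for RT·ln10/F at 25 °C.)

0.299 V

The Fe²⁺/Fe couple has the higher reduction potential and acts as the cathode, so E°_cell = -0.44 − (-0.76) = 0.32 V.
Balancing electrons gives n = 2; the reaction quotient is Q = [Zn²⁺]/[Fe²⁺] = 5.00.
At 25 °C, E = E° − (0.0592/n) log Q = 0.32 − (0.0592/2)(0.699) = 0.320 − 0.021 = 0.299 V.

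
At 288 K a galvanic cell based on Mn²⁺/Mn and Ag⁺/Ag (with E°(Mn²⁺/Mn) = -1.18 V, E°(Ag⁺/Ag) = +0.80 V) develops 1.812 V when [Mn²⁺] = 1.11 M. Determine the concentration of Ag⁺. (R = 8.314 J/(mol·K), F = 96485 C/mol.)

0.0012 M

From the Nernst equation, ln Q = nF(E° − E)/RT = 2×96485×(1.98 − 1.812)/(8.314×288) = 13.539, so Q = 7.59 × 10^5.
With Q = [Mn²⁺]/[Ag⁺]^2 and the known concentrations, [Ag⁺]^2 in the denominator gives [Ag⁺] = 0.0012 M.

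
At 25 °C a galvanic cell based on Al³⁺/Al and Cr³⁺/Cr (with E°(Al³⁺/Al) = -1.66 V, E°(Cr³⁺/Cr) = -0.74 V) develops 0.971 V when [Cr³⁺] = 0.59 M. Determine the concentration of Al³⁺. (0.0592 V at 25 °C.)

0.0015 M

From the Nernst equation, log Q = n(E° − E)/0.0592 = 3(0.92 − 0.971)/0.0592 = -2.584, so Q = 0.00260.
With Q = [Al³⁺]/[Cr³⁺] and the known concentrations, [Al³⁺] in the numerator gives [Al³⁺] = 0.0015 M.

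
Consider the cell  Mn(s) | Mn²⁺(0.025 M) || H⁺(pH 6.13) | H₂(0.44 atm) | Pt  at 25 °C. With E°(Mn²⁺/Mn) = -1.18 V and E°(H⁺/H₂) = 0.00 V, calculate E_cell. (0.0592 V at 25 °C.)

0.88 V

The hydrogen couple is the cathode, so E°_cell = 1.18 V; n = 2.
[H⁺] = 10^(−6.13) = 7.4 × 10^-7 M, and Q = [Mn²⁺]·P(H₂) / [H⁺]^2 = 2 × 10^10.
E = E° − (0.0592/2) log Q = 1.18 − (0.0592/2)(10.301) = 0.875 V.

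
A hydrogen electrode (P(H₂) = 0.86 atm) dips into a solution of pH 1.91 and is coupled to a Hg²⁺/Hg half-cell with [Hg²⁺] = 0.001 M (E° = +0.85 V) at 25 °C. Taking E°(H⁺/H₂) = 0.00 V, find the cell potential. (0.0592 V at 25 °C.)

0.87 V

The Hg²⁺/Hg couple is the cathode, so E°_cell = 0.85 V; n = 2.
[H⁺] = 10^(−1.91) = 0.012 M, and Q = [H⁺]^2 / ([Hg²⁺]·P(H₂)) = 0.176.
E = E° − (0.0592/2) log Q = 0.85 − (0.0592/2)(-0.754) = 0.872 V.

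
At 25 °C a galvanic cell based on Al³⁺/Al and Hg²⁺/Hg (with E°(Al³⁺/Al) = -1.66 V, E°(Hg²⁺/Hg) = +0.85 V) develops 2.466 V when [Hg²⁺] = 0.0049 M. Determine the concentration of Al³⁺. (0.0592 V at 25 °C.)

From the Nernst equation, log Q = n(E° − E)/0.0592 = 6(2.51 − 2.466)/0.0592 = 4.459, so Q = 2.88 × 10^4.
With Q = [Al³⁺]^2/[Hg²⁺]^3 and the known concentrations, [Al³⁺]^2 in the numerator gives [Al³⁺] = 0.058 M.

0.058 M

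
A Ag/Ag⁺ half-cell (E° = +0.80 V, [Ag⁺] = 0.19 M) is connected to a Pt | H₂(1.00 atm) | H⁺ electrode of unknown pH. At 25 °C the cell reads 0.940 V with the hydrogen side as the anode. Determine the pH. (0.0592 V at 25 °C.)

pH = 3.09

E°_cell = 0.80 V and n = 2.
log Q = n(E° − E)/0.0592 = 2×(0.80 − 0.940)/0.0592 = -4.730.
With Q = [H⁺]^2 / ([Ag⁺]^2·P(H₂)), solving for [H⁺] gives log[H⁺] = -3.086, so pH = 3.09.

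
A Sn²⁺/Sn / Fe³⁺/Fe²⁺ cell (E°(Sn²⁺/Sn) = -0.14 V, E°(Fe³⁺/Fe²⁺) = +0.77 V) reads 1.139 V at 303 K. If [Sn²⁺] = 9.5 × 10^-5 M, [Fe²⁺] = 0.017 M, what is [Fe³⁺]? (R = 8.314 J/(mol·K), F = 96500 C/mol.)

1.1 M

From the Nernst equation, ln Q = nF(E° − E)/RT = 2×96500×(0.91 − 1.139)/(8.314×303) = -17.544, so Q = 2.4 × 10^-8.
With Q = [Sn²⁺]·[Fe²⁺]^2/[Fe³⁺]^2 and the known concentrations, [Fe³⁺]^2 in the denominator gives [Fe³⁺] = 1.1 M.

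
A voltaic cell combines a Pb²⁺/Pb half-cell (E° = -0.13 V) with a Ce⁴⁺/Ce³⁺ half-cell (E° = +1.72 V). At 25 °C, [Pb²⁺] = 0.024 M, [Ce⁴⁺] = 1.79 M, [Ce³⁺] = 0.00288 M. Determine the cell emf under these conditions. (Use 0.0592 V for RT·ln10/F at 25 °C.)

2.06 V

The Ce⁴⁺/Ce³⁺ couple has the higher reduction potential and acts as the cathode, so E°_cell = +1.72 − (-0.13) = 1.85 V.
Balancing electrons gives n = 2; the reaction quotient is Q = [Pb²⁺]·[Ce³⁺]^2/[Ce⁴⁺]^2 = 6.21 × 10^-8.
At 25 °C, E = E° − (0.0592/n) log Q = 1.85 − (0.0592/2)(-7.207) = 1.850 + 0.213 = 2.063 V.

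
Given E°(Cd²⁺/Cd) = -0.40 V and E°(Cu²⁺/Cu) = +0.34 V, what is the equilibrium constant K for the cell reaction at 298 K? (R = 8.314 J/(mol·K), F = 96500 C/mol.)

1.1 × 10^25

E°_cell = +0.34 − (-0.40) = 0.74 V, with n = 2 electrons transferred.
At equilibrium E = 0, so the Nernst equation gives ln K = nFE°/RT = (2)(96500)(0.74)/((8.314)(298)) = 57.65.
K = e^57.65 = 1.1 × 10^25.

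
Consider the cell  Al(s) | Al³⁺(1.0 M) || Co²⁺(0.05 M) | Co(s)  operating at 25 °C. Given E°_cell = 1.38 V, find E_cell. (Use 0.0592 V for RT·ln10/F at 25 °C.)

Balancing electrons gives n = 6; the reaction quotient is Q = [Al³⁺]^2/[Co²⁺]^3 = 8000.
At 25 °C, E = E° − (0.0592/n) log Q = 1.38 − (0.0592/6)(3.903) = 1.380 − 0.039 = 1.341 V.

1.34 V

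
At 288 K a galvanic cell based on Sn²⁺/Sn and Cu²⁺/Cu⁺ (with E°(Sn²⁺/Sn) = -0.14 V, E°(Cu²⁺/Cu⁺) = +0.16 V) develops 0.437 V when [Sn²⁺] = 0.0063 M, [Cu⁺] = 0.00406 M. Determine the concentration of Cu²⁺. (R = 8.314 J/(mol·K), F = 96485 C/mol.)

0.08 M

From the Nernst equation, ln Q = nF(E° − E)/RT = 2×96485×(0.30 − 0.437)/(8.314×288) = -11.041, so Q = 1.6 × 10^-5.
With Q = [Sn²⁺]·[Cu⁺]^2/[Cu²⁺]^2 and the known concentrations, [Cu²⁺]^2 in the denominator gives [Cu²⁺] = 0.08 M.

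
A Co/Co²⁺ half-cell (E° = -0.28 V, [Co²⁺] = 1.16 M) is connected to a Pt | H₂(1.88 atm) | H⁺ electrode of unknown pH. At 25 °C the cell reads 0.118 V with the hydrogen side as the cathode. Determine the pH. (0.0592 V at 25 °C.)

E°_cell = 0.28 V and n = 2.
log Q = n(E° − E)/0.0592 = 2×(0.28 − 0.118)/0.0592 = 5.473.
With Q = [Co²⁺]·P(H₂) / [H⁺]^2, solving for [H⁺] gives log[H⁺] = -2.567, so pH = 2.57.

pH = 2.57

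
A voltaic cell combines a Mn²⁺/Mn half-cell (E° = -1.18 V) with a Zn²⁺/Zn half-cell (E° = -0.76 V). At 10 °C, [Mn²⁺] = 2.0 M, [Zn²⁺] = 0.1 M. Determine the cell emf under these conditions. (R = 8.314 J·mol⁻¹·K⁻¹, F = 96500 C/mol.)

The Zn²⁺/Zn couple has the higher reduction potential and acts as the cathode, so E°_cell = -0.76 − (-1.18) = 0.42 V.
Balancing electrons gives n = 2; the reaction quotient is Q = [Mn²⁺]/[Zn²⁺] = 20.0.
E = E° − (RT/nF) ln Q = 0.42 − (8.314×283)/(2×96500) × (2.996) = 0.420 − 0.037 = 0.383 V.

0.383 V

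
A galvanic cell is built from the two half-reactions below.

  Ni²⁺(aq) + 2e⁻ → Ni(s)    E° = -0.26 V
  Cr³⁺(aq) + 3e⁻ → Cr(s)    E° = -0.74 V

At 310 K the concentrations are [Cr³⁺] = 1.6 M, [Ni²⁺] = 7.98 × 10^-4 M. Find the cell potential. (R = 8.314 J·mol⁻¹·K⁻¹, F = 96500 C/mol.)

0.381 V

The Ni²⁺/Ni couple has the higher reduction potential and acts as the cathode, so E°_cell = -0.26 − (-0.74) = 0.48 V.
Balancing electrons gives n = 6; the reaction quotient is Q = [Cr³⁺]^2/[Ni²⁺]^3 = 5.04 × 10^9.
E = E° − (RT/nF) ln Q = 0.48 − (8.314×310)/(6×96500) × (22.340) = 0.480 − 0.099 = 0.381 V.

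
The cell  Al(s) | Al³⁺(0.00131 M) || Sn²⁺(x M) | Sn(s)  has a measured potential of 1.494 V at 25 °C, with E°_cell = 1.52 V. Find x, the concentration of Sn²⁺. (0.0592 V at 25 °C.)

From the Nernst equation, log Q = n(E° − E)/0.0592 = 6(1.52 − 1.494)/0.0592 = 2.635, so Q = 432.
With Q = [Al³⁺]^2/[Sn²⁺]^3 and the known concentrations, [Sn²⁺]^3 in the denominator gives [Sn²⁺] = 0.0016 M.

0.0016 M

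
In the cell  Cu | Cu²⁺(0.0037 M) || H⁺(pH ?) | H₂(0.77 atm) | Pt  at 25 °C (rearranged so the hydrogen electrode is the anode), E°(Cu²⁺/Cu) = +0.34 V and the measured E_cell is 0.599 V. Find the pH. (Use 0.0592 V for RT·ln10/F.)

E°_cell = 0.34 V and n = 2.
log Q = n(E° − E)/0.0592 = 2×(0.34 − 0.599)/0.0592 = -8.750.
With Q = [H⁺]^2 / ([Cu²⁺]·P(H₂)), solving for [H⁺] gives log[H⁺] = -5.648, so pH = 5.65.

pH = 5.65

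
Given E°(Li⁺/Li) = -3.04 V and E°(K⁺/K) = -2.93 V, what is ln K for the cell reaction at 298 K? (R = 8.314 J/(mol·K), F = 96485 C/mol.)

E°_cell = -2.93 − (-3.04) = 0.11 V, with n = 1 electron transferred.
At equilibrium E = 0, so the Nernst equation gives ln K = nFE°/RT = (1)(96485)(0.11)/((8.314)(298)) = 4.28.

ln K = 4.3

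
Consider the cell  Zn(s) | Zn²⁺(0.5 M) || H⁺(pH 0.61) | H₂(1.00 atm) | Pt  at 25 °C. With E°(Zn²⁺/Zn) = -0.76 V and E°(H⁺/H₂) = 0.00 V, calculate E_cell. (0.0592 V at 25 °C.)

The hydrogen couple is the cathode, so E°_cell = 0.76 V; n = 2.
[H⁺] = 10^(−0.61) = 0.25 M, and Q = [Zn²⁺]·P(H₂) / [H⁺]^2 = 8.30.
E = E° − (0.0592/2) log Q = 0.76 − (0.0592/2)(0.919) = 0.733 V.

0.73 V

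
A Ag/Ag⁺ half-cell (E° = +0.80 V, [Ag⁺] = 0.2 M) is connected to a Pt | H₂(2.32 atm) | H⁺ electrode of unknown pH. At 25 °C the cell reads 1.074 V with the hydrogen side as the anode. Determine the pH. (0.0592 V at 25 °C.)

E°_cell = 0.80 V and n = 2.
log Q = n(E° − E)/0.0592 = 2×(0.80 − 1.074)/0.0592 = -9.257.
With Q = [H⁺]^2 / ([Ag⁺]^2·P(H₂)), solving for [H⁺] gives log[H⁺] = -5.145, so pH = 5.14.

pH = 5.14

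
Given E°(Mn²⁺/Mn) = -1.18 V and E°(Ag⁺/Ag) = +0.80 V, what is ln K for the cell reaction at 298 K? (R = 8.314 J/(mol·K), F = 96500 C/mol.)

ln K = 154.2

E°_cell = +0.80 − (-1.18) = 1.98 V, with n = 2 electrons transferred.
At equilibrium E = 0, so the Nernst equation gives ln K = nFE°/RT = (2)(96500)(1.98)/((8.314)(298)) = 154.24.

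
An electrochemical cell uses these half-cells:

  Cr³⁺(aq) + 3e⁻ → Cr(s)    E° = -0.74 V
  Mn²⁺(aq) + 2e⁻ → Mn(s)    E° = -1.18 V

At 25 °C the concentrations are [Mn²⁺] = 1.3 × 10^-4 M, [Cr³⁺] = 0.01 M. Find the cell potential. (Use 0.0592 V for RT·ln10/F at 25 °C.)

The Cr³⁺/Cr couple has the higher reduction potential and acts as the cathode, so E°_cell = -0.74 − (-1.18) = 0.44 V.
Balancing electrons gives n = 6; the reaction quotient is Q = [Mn²⁺]^3/[Cr³⁺]^2 = 2.2 × 10^-8.
At 25 °C, E = E° − (0.0592/n) log Q = 0.44 − (0.0592/6)(-7.658) = 0.440 + 0.076 = 0.516 V.

0.516 V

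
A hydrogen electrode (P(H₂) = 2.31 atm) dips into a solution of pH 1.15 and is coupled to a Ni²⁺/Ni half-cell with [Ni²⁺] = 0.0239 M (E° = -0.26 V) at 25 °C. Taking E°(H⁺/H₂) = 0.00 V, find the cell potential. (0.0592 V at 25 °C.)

The hydrogen couple is the cathode, so E°_cell = 0.26 V; n = 2.
[H⁺] = 10^(−1.15) = 0.071 M, and Q = [Ni²⁺]·P(H₂) / [H⁺]^2 = 11.0.
E = E° − (0.0592/2) log Q = 0.26 − (0.0592/2)(1.042) = 0.229 V.

0.23 V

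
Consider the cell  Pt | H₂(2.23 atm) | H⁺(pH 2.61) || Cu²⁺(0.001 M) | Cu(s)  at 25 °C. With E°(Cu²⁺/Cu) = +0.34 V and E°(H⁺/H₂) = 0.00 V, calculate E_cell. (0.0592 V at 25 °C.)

0.42 V

The Cu²⁺/Cu couple is the cathode, so E°_cell = 0.34 V; n = 2.
[H⁺] = 10^(−2.61) = 0.0025 M, and Q = [H⁺]^2 / ([Cu²⁺]·P(H₂)) = 0.00270.
E = E° − (0.0592/2) log Q = 0.34 − (0.0592/2)(-2.568) = 0.416 V.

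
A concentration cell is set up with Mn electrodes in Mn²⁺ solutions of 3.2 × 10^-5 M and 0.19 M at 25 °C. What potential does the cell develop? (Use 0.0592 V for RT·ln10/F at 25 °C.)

0.11 V

Both half-cells are Mn²⁺/Mn, so E°_cell = 0. The concentrated side is the cathode; the cell reaction moves Mn²⁺ from high to low concentration with n = 2.
Q = [Mn²⁺]_dilute/[Mn²⁺]_conc = 3.2 × 10^-5/0.19 = 1.68 × 10^-4.
E = 0 − (0.0592/2) log Q = −(0.0592/2)(-3.774) = 0.1117 V.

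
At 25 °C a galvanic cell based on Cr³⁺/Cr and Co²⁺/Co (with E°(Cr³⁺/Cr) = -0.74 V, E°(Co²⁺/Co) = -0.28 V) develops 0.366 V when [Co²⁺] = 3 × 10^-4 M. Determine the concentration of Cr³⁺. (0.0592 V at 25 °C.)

From the Nernst equation, log Q = n(E° − E)/0.0592 = 6(0.46 − 0.366)/0.0592 = 9.527, so Q = 3.37 × 10^9.
With Q = [Cr³⁺]^2/[Co²⁺]^3 and the known concentrations, [Cr³⁺]^2 in the numerator gives [Cr³⁺] = 0.3 M.

0.3 M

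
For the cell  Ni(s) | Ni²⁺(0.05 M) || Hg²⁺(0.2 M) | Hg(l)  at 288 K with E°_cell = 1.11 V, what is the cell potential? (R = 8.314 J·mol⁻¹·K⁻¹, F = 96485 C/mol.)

1.13 V

Balancing electrons gives n = 2; the reaction quotient is Q = [Ni²⁺]/[Hg²⁺] = 0.250.
E = E° − (RT/nF) ln Q = 1.11 − (8.314×288)/(2×96485) × (-1.386) = 1.110 + 0.017 = 1.127 V.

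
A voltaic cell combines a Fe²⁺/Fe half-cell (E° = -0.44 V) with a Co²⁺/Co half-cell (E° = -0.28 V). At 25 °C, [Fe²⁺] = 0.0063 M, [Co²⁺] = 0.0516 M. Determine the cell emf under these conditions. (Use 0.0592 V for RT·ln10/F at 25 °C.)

0.187 V

The Co²⁺/Co couple has the higher reduction potential and acts as the cathode, so E°_cell = -0.28 − (-0.44) = 0.16 V.
Balancing electrons gives n = 2; the reaction quotient is Q = [Fe²⁺]/[Co²⁺] = 0.122.
At 25 °C, E = E° − (0.0592/n) log Q = 0.16 − (0.0592/2)(-0.913) = 0.160 + 0.027 = 0.187 V.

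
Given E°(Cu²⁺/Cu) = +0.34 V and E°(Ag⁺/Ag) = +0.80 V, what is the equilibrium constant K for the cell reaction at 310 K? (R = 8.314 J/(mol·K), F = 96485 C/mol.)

9.1 × 10^14

E°_cell = +0.80 − (+0.34) = 0.46 V, with n = 2 electrons transferred.
At equilibrium E = 0, so the Nernst equation gives ln K = nFE°/RT = (2)(96485)(0.46)/((8.314)(310)) = 34.44.
K = e^34.44 = 9.1 × 10^14.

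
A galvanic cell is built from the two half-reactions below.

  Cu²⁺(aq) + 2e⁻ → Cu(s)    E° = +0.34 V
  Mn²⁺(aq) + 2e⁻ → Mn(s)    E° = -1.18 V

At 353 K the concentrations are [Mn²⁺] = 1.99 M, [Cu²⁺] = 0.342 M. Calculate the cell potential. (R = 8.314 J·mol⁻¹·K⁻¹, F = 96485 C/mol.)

The Cu²⁺/Cu couple has the higher reduction potential and acts as the cathode, so E°_cell = +0.34 − (-1.18) = 1.52 V.
Balancing electrons gives n = 2; the reaction quotient is Q = [Mn²⁺]/[Cu²⁺] = 5.82.
E = E° − (RT/nF) ln Q = 1.52 − (8.314×353)/(2×96485) × (1.761) = 1.520 − 0.027 = 1.493 V.

1.49 V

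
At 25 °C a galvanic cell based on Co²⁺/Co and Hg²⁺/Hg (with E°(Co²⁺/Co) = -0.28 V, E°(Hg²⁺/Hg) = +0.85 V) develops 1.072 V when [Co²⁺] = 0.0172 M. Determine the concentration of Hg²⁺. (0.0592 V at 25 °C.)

1.9 × 10^-4 M

From the Nernst equation, log Q = n(E° − E)/0.0592 = 2(1.13 − 1.072)/0.0592 = 1.959, so Q = 91.1.
With Q = [Co²⁺]/[Hg²⁺] and the known concentrations, [Hg²⁺] in the denominator gives [Hg²⁺] = 1.9 × 10^-4 M.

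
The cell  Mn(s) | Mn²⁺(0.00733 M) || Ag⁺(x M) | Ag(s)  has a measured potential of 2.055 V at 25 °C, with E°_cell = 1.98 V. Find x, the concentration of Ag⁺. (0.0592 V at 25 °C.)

From the Nernst equation, log Q = n(E° − E)/0.0592 = 2(1.98 − 2.055)/0.0592 = -2.534, so Q = 0.00293.
With Q = [Mn²⁺]/[Ag⁺]^2 and the known concentrations, [Ag⁺]^2 in the denominator gives [Ag⁺] = 1.6 M.

1.6 M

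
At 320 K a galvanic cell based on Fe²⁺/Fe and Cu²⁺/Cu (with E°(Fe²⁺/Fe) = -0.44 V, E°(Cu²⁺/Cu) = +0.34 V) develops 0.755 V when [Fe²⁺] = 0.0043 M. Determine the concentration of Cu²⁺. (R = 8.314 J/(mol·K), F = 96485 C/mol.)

7 × 10^-4 M

From the Nernst equation, ln Q = nF(E° − E)/RT = 2×96485×(0.78 − 0.755)/(8.314×320) = 1.813, so Q = 6.13.
With Q = [Fe²⁺]/[Cu²⁺] and the known concentrations, [Cu²⁺] in the denominator gives [Cu²⁺] = 7 × 10^-4 M.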